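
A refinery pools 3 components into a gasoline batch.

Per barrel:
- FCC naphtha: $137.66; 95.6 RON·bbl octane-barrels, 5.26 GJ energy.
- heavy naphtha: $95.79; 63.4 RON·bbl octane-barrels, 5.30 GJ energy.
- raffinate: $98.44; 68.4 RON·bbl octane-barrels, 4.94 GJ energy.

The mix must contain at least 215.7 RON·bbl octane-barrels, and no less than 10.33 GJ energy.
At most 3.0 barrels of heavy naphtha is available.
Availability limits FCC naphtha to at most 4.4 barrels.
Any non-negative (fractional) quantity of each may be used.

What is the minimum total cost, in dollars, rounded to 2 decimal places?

$310.43

Let x1 = barrels of FCC naphtha, x2 = barrels of heavy naphtha, x3 = barrels of raffinate.
Minimise 137.66x1 + 95.79x2 + 98.44x3 with:
  95.6x1 + 63.4x2 + 68.4x3 ≥ 215.7   (octane-barrels)
  5.26x1 + 5.3x2 + 4.94x3 ≥ 10.33   (energy)
  x2 ≤ 3
  x1 ≤ 4.4
  x1, x2, x3 ≥ 0.
The optimal basis is {raffinate}; FCC naphtha, heavy naphtha drop out. Binding constraint: octane-barrels.
Optimal quantities: raffinate = 3.1535 barrels.
Cost = 98.44·3.1535 = 310.4305.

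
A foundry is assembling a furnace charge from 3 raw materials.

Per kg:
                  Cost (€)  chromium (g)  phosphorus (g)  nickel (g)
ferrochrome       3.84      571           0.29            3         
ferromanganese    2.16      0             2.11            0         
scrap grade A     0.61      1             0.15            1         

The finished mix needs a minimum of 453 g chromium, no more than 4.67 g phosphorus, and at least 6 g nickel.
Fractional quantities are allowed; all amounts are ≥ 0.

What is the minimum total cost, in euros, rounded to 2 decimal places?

€5.24

This is a linear program. Let x1 = kg of ferrochrome, x2 = kg of ferromanganese, x3 = kg of scrap grade A.
Minimise 3.84x1 + 2.16x2 + 0.61x3 s.t.:
  571x1 + 1x3 ≥ 453   (chromium)
  0.29x1 + 2.11x2 + 0.15x3 ≤ 4.67   (phosphorus)
  3x1 + 1x3 ≥ 6   (nickel)
  x1, x2, x3 ≥ 0.
The optimal basis is {ferrochrome, scrap grade A}; ferromanganese drops out. Binding constraints: chromium and nickel.
Optimal quantities: ferrochrome = 0.787 kg, scrap grade A = 3.639 kg.
Objective = 3.84·0.787 + 0.61·3.639 = 5.2419.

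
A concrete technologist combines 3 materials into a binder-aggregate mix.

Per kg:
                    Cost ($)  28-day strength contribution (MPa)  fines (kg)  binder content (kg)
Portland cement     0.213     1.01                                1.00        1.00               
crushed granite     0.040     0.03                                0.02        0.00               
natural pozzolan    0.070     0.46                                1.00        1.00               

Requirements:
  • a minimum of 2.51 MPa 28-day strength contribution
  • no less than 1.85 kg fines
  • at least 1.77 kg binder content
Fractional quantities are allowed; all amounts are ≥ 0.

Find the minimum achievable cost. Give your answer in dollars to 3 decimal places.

Let x1 = kg of Portland cement, x2 = kg of crushed granite, x3 = kg of natural pozzolan.
min 0.213x1 + 0.04x2 + 0.07x3 subject to:
  1.01x1 + 0.03x2 + 0.46x3 ≥ 2.51   (28-day strength contribution)
  1x1 + 0.02x2 + 1x3 ≥ 1.85   (fines)
  1x1 + 1x3 ≥ 1.77   (binder content)
  x1, x2, x3 ≥ 0.
The optimal basis is {natural pozzolan}; Portland cement, crushed granite drop out. The 28-day strength contribution requirement is met with equality.
Solving gives x3 = 5.457.
Objective = 0.07·5.457 = 0.38199.

$0.382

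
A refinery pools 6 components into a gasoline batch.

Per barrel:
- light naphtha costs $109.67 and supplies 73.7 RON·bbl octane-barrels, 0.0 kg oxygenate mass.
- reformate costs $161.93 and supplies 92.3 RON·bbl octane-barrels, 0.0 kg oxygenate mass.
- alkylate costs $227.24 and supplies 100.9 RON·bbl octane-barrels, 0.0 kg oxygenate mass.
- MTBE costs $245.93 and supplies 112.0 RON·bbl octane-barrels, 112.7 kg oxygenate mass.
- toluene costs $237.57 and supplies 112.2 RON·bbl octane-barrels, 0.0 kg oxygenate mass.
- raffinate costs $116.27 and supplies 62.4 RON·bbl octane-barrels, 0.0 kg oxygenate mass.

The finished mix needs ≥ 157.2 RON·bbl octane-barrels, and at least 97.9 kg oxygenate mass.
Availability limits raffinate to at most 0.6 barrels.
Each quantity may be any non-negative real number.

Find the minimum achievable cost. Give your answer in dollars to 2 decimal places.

$302.78

Let x1 = barrels of light naphtha, x2 = barrels of reformate, x3 = barrels of alkylate, x4 = barrels of MTBE, x5 = barrels of toluene, x6 = barrels of raffinate.
Minimize 109.67x1 + 161.93x2 + 227.24x3 + 245.93x4 + 237.57x5 + 116.27x6 with:
  73.7x1 + 92.3x2 + 100.9x3 + 112x4 + 112.2x5 + 62.4x6 ≥ 157.2   (octane-barrels)
  112.7x4 ≥ 97.9   (oxygenate mass)
  x6 ≤ 0.6
  x1, x2, x3, x4, x5, x6 ≥ 0.
The cheapest feasible vertex uses only light naphtha, MTBE; reformate, alkylate, toluene, raffinate are not used. The octane-barrels and oxygenate mass requirements are met with equality.
Solving gives x1 = 0.81286, x4 = 0.86868.
Total cost: 109.67·0.81286 + 245.93·0.86868 = 302.7808.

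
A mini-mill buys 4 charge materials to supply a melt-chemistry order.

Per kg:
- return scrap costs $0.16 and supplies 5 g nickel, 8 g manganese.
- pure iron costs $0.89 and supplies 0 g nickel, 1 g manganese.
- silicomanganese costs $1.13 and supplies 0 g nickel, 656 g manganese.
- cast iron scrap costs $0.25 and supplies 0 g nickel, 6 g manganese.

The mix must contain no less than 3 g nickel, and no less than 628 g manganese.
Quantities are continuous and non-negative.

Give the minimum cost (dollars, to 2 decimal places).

This is a linear program. Let x1 = kg of return scrap, x2 = kg of pure iron, x3 = kg of silicomanganese, x4 = kg of cast iron scrap.
Minimise 0.16x1 + 0.89x2 + 1.13x3 + 0.25x4 s.t.:
  5x1 ≥ 3   (nickel)
  8x1 + 1x2 + 656x3 + 6x4 ≥ 628   (manganese)
  x1, x2, x3, x4 ≥ 0.
The minimum-cost mix takes nothing from pure iron, cast iron scrap — only return scrap, silicomanganese. Binding constraints: nickel and manganese.
That vertex is x1 = 0.6, x3 = 0.95.
Total cost: 0.16·0.6 + 1.13·0.95 = 1.1695.

$1.17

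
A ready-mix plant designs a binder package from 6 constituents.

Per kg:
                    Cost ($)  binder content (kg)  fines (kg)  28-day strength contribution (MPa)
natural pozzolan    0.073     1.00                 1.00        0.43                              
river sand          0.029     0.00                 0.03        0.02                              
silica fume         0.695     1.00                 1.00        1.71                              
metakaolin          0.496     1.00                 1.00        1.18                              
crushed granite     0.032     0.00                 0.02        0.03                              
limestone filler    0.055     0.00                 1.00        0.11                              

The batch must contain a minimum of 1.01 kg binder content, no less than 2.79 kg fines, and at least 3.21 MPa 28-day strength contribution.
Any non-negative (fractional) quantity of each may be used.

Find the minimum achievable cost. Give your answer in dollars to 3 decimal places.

$0.545

Let x1 = kg of natural pozzolan, x2 = kg of river sand, x3 = kg of silica fume, x4 = kg of metakaolin, x5 = kg of crushed granite, x6 = kg of limestone filler.
Minimise 0.073x1 + 0.029x2 + 0.695x3 + 0.496x4 + 0.032x5 + 0.055x6 s.t.:
  1x1 + 1x3 + 1x4 ≥ 1.01   (binder content)
  1x1 + 0.03x2 + 1x3 + 1x4 + 0.02x5 + 1x6 ≥ 2.79   (fines)
  0.43x1 + 0.02x2 + 1.71x3 + 1.18x4 + 0.03x5 + 0.11x6 ≥ 3.21   (28-day strength contribution)
  x1, x2, x3, x4, x5, x6 ≥ 0.
The cheapest feasible vertex uses only natural pozzolan; river sand, silica fume, metakaolin, crushed granite, limestone filler are not used. There the 28-day strength contribution constraint is tight.
Optimal quantities: natural pozzolan = 7.465 kg.
Objective = 0.073·7.465 = 0.54495.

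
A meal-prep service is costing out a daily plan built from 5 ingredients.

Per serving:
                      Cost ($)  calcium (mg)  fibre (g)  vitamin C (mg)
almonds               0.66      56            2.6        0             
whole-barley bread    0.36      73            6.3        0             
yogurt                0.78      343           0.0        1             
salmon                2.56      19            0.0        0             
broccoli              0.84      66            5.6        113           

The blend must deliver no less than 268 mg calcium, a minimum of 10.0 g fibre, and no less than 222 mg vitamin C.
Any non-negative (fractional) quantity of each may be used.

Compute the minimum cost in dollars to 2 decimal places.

$1.96

Treat it as an LP. Let x1 = servings of almonds, x2 = servings of whole-barley bread, x3 = servings of yogurt, x4 = servings of salmon, x5 = servings of broccoli.
Minimise 0.66x1 + 0.36x2 + 0.78x3 + 2.56x4 + 0.84x5 subject to:
  56x1 + 73x2 + 343x3 + 19x4 + 66x5 ≥ 268   (calcium)
  2.6x1 + 6.3x2 + 5.6x5 ≥ 10   (fibre)
  1x3 + 113x5 ≥ 222   (vitamin C)
  x1, x2, x3, x4, x5 ≥ 0.
The minimum-cost mix takes nothing from almonds, whole-barley bread, salmon — only yogurt, broccoli. The calcium and vitamin C requirements are met with equality.
So yogurt = 0.404 servings, broccoli = 1.961 servings.
Cost = 0.78·0.404 + 0.84·1.961 = 1.9624.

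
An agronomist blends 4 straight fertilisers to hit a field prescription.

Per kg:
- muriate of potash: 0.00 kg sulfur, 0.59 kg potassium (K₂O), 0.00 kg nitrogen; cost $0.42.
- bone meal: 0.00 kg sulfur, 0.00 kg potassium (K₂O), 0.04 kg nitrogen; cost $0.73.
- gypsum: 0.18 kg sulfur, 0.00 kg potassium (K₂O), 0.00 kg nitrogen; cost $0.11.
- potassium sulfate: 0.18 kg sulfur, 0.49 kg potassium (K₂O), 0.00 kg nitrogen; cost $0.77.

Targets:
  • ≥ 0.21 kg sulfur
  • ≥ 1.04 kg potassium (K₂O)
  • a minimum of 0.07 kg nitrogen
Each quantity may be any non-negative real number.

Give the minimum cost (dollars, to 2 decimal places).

$2.15

Set it up as a linear program. Let x1 = kg of muriate of potash, x2 = kg of bone meal, x3 = kg of gypsum, x4 = kg of potassium sulfate.
Minimise 0.42x1 + 0.73x2 + 0.11x3 + 0.77x4 s.t.:
  0.18x3 + 0.18x4 ≥ 0.21   (sulfur)
  0.59x1 + 0.49x4 ≥ 1.04   (potassium (K₂O))
  0.04x2 ≥ 0.07   (nitrogen)
  x1, x2, x3, x4 ≥ 0.
At the optimum only muriate of potash, bone meal, gypsum are positive (potassium sulfate = 0). There the sulfur, potassium (K₂O), nitrogen constraints are tight.
Solving gives x1 = 1.763, x2 = 1.75, x3 = 1.167.
Objective = 0.42·1.763 + 0.73·1.75 + 0.11·1.167 = 2.1463.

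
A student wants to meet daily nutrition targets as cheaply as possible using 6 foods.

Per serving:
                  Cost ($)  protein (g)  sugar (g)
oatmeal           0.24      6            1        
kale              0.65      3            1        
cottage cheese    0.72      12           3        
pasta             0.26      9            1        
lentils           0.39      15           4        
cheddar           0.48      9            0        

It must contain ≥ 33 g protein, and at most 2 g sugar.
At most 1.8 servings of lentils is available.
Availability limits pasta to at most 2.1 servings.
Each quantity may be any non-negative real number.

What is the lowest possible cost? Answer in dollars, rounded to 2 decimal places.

Let x1 = servings of oatmeal, x2 = servings of kale, x3 = servings of cottage cheese, x4 = servings of pasta, x5 = servings of lentils, x6 = servings of cheddar.
Minimize 0.24x1 + 0.65x2 + 0.72x3 + 0.26x4 + 0.39x5 + 0.48x6 with:
  6x1 + 3x2 + 12x3 + 9x4 + 15x5 + 9x6 ≥ 33   (protein)
  1x1 + 1x2 + 3x3 + 1x4 + 4x5 ≤ 2   (sugar)
  x5 ≤ 1.8
  x4 ≤ 2.1
  x1, x2, x3, x4, x5, x6 ≥ 0.
The optimal basis is {pasta, cheddar}; oatmeal, kale, cottage cheese, lentils drop out. There the protein and sugar constraints are tight.
That vertex is x4 = 2, x6 = 1.667.
Hence cost = 0.26·2 + 0.48·1.667 = $1.3202.

$1.32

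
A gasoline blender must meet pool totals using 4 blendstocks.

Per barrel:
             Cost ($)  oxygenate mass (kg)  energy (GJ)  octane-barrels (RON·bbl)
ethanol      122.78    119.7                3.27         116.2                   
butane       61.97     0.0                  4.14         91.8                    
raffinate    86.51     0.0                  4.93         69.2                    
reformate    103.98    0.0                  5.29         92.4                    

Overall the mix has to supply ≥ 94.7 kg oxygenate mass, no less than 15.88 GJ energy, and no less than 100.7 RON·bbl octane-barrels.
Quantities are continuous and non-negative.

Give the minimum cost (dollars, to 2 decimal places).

$296.11

Treat it as an LP. Let x1 = barrels of ethanol, x2 = barrels of butane, x3 = barrels of raffinate, x4 = barrels of reformate.
Minimize 122.78x1 + 61.97x2 + 86.51x3 + 103.98x4 with:
  119.7x1 ≥ 94.7   (oxygenate mass)
  3.27x1 + 4.14x2 + 4.93x3 + 5.29x4 ≥ 15.88   (energy)
  116.2x1 + 91.8x2 + 69.2x3 + 92.4x4 ≥ 100.7   (octane-barrels)
  x1, x2, x3, x4 ≥ 0.
The optimal basis is {ethanol, butane}; raffinate, reformate drop out. The oxygenate mass and energy requirements are met with equality.
That vertex is x1 = 0.791145, x2 = 3.21086.
Objective = 122.78·0.791145 + 61.97·3.21086 = 296.1138.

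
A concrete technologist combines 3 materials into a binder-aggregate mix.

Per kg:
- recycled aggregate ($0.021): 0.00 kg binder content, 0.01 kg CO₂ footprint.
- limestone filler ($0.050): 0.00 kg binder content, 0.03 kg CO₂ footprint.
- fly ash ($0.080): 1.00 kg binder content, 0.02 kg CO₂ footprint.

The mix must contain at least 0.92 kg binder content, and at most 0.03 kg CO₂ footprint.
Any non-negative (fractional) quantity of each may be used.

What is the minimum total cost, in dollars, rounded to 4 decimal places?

$0.0736

Set it up as a linear program. Let x1 = kg of recycled aggregate, x2 = kg of limestone filler, x3 = kg of fly ash.
Minimize 0.021x1 + 0.05x2 + 0.08x3 s.t.:
  1x3 ≥ 0.92   (binder content)
  0.01x1 + 0.03x2 + 0.02x3 ≤ 0.03   (CO₂ footprint)
  x1, x2, x3 ≥ 0.
The optimal basis is {fly ash}; recycled aggregate, limestone filler drop out. There the binder content constraint is tight.
Solving gives x3 = 0.92.
Total cost: 0.08·0.92 = 0.073600.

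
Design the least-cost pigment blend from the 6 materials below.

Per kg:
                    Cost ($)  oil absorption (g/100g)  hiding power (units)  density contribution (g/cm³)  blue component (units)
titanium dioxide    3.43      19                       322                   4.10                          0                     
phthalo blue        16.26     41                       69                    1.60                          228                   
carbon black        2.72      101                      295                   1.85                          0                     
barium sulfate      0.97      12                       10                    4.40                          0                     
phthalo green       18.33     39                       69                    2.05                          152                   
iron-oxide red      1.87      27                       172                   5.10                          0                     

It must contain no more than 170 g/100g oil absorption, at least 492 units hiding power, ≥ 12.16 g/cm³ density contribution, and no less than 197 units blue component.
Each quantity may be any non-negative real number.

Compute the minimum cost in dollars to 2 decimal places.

$18.61

Treat it as an LP. Let x1 = kg of titanium dioxide, x2 = kg of phthalo blue, x3 = kg of carbon black, x4 = kg of barium sulfate, x5 = kg of phthalo green, x6 = kg of iron-oxide red.
min 3.43x1 + 16.26x2 + 2.72x3 + 0.97x4 + 18.33x5 + 1.87x6 with:
  19x1 + 41x2 + 101x3 + 12x4 + 39x5 + 27x6 ≤ 170   (oil absorption)
  322x1 + 69x2 + 295x3 + 10x4 + 69x5 + 172x6 ≥ 492   (hiding power)
  4.1x1 + 1.6x2 + 1.85x3 + 4.4x4 + 2.05x5 + 5.1x6 ≥ 12.16   (density contribution)
  228x2 + 152x5 ≥ 197   (blue component)
  x1, x2, x3, x4, x5, x6 ≥ 0.
The minimum-cost mix takes nothing from titanium dioxide, barium sulfate, phthalo green — only phthalo blue, carbon black, iron-oxide red. Binding constraints: hiding power, density contribution, blue component.
That vertex is x2 = 0.864, x3 = 0.2962, x6 = 2.006.
Total cost: 16.26·0.864 + 2.72·0.2962 + 1.87·2.006 = 18.6055.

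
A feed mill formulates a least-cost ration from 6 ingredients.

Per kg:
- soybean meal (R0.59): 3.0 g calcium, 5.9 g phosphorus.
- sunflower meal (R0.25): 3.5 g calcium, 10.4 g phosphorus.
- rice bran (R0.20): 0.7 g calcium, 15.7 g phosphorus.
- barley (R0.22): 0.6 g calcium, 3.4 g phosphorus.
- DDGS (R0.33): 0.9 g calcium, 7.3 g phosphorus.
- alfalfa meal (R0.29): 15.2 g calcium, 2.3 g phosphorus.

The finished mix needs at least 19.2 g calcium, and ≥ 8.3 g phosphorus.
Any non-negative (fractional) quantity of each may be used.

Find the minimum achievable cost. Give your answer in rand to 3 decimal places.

This is a linear program. Let x1 = kg of soybean meal, x2 = kg of sunflower meal, x3 = kg of rice bran, x4 = kg of barley, x5 = kg of DDGS, x6 = kg of alfalfa meal.
Minimize 0.59x1 + 0.25x2 + 0.2x3 + 0.22x4 + 0.33x5 + 0.29x6 s.t.:
  3x1 + 3.5x2 + 0.7x3 + 0.6x4 + 0.9x5 + 15.2x6 ≥ 19.2   (calcium)
  5.9x1 + 10.4x2 + 15.7x3 + 3.4x4 + 7.3x5 + 2.3x6 ≥ 8.3   (phosphorus)
  x1, x2, x3, x4, x5, x6 ≥ 0.
The cheapest feasible vertex uses only rice bran, alfalfa meal; soybean meal, sunflower meal, barley, DDGS are not used. Binding constraints: calcium and phosphorus.
So rice bran = 0.3459 kg, alfalfa meal = 1.247 kg.
Hence cost = 0.2·0.3459 + 0.29·1.247 = R0.43081.

R0.431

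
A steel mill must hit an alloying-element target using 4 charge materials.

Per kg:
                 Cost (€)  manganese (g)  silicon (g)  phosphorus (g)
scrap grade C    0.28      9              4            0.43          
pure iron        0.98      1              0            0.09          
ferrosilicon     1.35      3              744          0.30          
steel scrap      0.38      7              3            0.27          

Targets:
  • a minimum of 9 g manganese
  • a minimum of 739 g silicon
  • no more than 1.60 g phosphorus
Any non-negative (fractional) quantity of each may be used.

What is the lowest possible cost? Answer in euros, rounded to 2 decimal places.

Set it up as a linear program. Let x1 = kg of scrap grade C, x2 = kg of pure iron, x3 = kg of ferrosilicon, x4 = kg of steel scrap.
Minimise 0.28x1 + 0.98x2 + 1.35x3 + 0.38x4 with:
  9x1 + 1x2 + 3x3 + 7x4 ≥ 9   (manganese)
  4x1 + 744x3 + 3x4 ≥ 739   (silicon)
  0.43x1 + 0.09x2 + 0.3x3 + 0.27x4 ≤ 1.6   (phosphorus)
  x1, x2, x3, x4 ≥ 0.
The cheapest feasible vertex uses only scrap grade C, ferrosilicon; pure iron, steel scrap are not used. Binding constraints: manganese and silicon.
Optimal quantities: scrap grade C = 0.6701 kg, ferrosilicon = 0.9897 kg.
Cost = 0.28·0.6701 + 1.35·0.9897 = 1.5237.

€1.52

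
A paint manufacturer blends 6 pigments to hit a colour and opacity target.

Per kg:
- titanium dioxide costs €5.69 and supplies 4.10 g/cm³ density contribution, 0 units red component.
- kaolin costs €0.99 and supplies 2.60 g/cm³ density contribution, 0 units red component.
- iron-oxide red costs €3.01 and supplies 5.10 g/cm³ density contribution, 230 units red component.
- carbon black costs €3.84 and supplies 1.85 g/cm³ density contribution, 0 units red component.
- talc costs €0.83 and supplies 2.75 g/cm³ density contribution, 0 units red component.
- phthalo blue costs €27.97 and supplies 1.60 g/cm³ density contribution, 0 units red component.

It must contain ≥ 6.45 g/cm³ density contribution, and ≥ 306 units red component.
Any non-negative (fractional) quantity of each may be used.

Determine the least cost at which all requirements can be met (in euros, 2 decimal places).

€4.00

Set it up as a linear program. Let x1 = kg of titanium dioxide, x2 = kg of kaolin, x3 = kg of iron-oxide red, x4 = kg of carbon black, x5 = kg of talc, x6 = kg of phthalo blue.
min 5.69x1 + 0.99x2 + 3.01x3 + 3.84x4 + 0.83x5 + 27.97x6 with:
  4.1x1 + 2.6x2 + 5.1x3 + 1.85x4 + 2.75x5 + 1.6x6 ≥ 6.45   (density contribution)
  230x3 ≥ 306   (red component)
  x1, x2, x3, x4, x5, x6 ≥ 0.
The optimal basis is {iron-oxide red}; titanium dioxide, kaolin, carbon black, talc, phthalo blue drop out. The red component requirement is met with equality.
Optimal quantities: iron-oxide red = 1.33 kg.
Cost = 3.01·1.33 = 4.0033.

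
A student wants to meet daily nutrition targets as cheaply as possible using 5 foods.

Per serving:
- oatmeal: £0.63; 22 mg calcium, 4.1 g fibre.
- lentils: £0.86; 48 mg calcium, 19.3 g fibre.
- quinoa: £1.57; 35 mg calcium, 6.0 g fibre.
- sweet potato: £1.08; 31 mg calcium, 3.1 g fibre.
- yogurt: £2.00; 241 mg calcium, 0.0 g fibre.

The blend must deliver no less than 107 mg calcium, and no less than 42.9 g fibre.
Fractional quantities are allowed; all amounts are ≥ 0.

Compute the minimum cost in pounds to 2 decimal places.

£1.91

Treat it as an LP. Let x1 = servings of oatmeal, x2 = servings of lentils, x3 = servings of quinoa, x4 = servings of sweet potato, x5 = servings of yogurt.
min 0.63x1 + 0.86x2 + 1.57x3 + 1.08x4 + 2x5 with:
  22x1 + 48x2 + 35x3 + 31x4 + 241x5 ≥ 107   (calcium)
  4.1x1 + 19.3x2 + 6x3 + 3.1x4 ≥ 42.9   (fibre)
  x1, x2, x3, x4, x5 ≥ 0.
The optimal basis is {lentils, yogurt}; oatmeal, quinoa, sweet potato drop out. Binding constraints: calcium and fibre.
Optimal quantities: lentils = 2.223 servings, yogurt = 0.001268 servings.
Objective = 0.86·2.223 + 2·0.001268 = 1.9143.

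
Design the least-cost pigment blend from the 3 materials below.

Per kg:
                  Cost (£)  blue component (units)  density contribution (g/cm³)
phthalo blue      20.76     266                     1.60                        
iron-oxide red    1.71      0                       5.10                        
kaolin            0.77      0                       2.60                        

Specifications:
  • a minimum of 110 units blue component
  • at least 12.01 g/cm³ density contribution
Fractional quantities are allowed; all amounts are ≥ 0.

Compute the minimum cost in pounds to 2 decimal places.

Let x1 = kg of phthalo blue, x2 = kg of iron-oxide red, x3 = kg of kaolin.
min 20.76x1 + 1.71x2 + 0.77x3 s.t.:
  266x1 ≥ 110   (blue component)
  1.6x1 + 5.1x2 + 2.6x3 ≥ 12.01   (density contribution)
  x1, x2, x3 ≥ 0.
At the optimum only phthalo blue, kaolin are positive (iron-oxide red = 0). The blue component and density contribution requirements are met with equality.
So phthalo blue = 0.4135 kg, kaolin = 4.365 kg.
Objective = 20.76·0.4135 + 0.77·4.365 = 11.9453.

£11.95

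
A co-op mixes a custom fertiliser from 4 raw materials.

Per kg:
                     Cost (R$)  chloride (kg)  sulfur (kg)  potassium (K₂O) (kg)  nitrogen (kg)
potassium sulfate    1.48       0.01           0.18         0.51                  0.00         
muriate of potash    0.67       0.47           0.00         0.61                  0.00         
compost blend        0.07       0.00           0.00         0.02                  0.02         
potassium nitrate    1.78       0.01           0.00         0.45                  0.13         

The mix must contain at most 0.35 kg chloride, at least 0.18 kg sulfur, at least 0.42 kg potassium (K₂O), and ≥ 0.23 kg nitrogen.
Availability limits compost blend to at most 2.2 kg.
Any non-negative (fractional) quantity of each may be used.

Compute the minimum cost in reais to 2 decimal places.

R$4.18

Let x1 = kg of potassium sulfate, x2 = kg of muriate of potash, x3 = kg of compost blend, x4 = kg of potassium nitrate.
Minimise 1.48x1 + 0.67x2 + 0.07x3 + 1.78x4 s.t.:
  0.01x1 + 0.47x2 + 0.01x4 ≤ 0.35   (chloride)
  0.18x1 ≥ 0.18   (sulfur)
  0.51x1 + 0.61x2 + 0.02x3 + 0.45x4 ≥ 0.42   (potassium (K₂O))
  0.02x3 + 0.13x4 ≥ 0.23   (nitrogen)
  x3 ≤ 2.2
  x1, x2, x3, x4 ≥ 0.
The cheapest feasible vertex uses only potassium sulfate, compost blend, potassium nitrate; muriate of potash is not used. Binding constraints: sulfur, nitrogen, the compost blend cap.
Optimal quantities: potassium sulfate = 1 kg, compost blend = 2.2 kg, potassium nitrate = 1.431 kg.
Cost = 1.48·1 + 0.07·2.2 + 1.78·1.431 = 4.1812.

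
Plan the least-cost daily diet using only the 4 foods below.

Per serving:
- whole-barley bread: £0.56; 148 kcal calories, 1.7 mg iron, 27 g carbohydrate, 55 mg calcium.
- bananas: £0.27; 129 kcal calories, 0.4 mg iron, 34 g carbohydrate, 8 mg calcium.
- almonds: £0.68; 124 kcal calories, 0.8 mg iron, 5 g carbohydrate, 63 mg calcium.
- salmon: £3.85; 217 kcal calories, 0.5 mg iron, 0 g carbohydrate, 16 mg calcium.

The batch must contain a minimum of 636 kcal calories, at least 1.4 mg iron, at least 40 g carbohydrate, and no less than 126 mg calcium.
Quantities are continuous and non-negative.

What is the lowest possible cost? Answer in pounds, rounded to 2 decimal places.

£1.80

Treat it as an LP. Let x1 = servings of whole-barley bread, x2 = servings of bananas, x3 = servings of almonds, x4 = servings of salmon.
min 0.56x1 + 0.27x2 + 0.68x3 + 3.85x4 s.t.:
  148x1 + 129x2 + 124x3 + 217x4 ≥ 636   (calories)
  1.7x1 + 0.4x2 + 0.8x3 + 0.5x4 ≥ 1.4   (iron)
  27x1 + 34x2 + 5x3 ≥ 40   (carbohydrate)
  55x1 + 8x2 + 63x3 + 16x4 ≥ 126   (calcium)
  x1, x2, x3, x4 ≥ 0.
The minimum-cost mix takes nothing from almonds, salmon — only whole-barley bread, bananas. Binding constraints: calories and calcium.
Optimal quantities: whole-barley bread = 1.889 servings, bananas = 2.763 servings.
Total cost: 0.56·1.889 + 0.27·2.763 = 1.8039.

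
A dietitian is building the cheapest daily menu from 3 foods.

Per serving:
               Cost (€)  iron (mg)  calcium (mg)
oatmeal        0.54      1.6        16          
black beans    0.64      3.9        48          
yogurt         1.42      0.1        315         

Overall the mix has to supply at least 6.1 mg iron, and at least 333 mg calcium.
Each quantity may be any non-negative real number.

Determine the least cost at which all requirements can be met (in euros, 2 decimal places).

Let x1 = servings of oatmeal, x2 = servings of black beans, x3 = servings of yogurt.
min 0.54x1 + 0.64x2 + 1.42x3 s.t.:
  1.6x1 + 3.9x2 + 0.1x3 ≥ 6.1   (iron)
  16x1 + 48x2 + 315x3 ≥ 333   (calcium)
  x1, x2, x3 ≥ 0.
The minimum-cost mix takes nothing from oatmeal — only black beans, yogurt. The iron and calcium requirements are met with equality.
That vertex is x2 = 1.543, x3 = 0.822.
Total cost: 0.64·1.543 + 1.42·0.822 = 2.1548.

€2.15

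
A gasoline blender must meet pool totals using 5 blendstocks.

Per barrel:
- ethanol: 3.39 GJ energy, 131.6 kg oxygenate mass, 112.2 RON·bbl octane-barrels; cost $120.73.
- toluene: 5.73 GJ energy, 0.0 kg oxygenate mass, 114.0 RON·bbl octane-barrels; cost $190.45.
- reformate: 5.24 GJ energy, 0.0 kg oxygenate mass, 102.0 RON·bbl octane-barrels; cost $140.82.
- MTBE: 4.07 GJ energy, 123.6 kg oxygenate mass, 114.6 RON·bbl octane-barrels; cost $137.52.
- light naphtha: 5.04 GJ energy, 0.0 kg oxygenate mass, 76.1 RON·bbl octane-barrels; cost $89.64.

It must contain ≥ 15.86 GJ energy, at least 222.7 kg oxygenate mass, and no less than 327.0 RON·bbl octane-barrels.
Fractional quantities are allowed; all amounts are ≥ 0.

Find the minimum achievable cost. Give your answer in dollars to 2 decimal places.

$384.35

This is a linear program. Let x1 = barrels of ethanol, x2 = barrels of toluene, x3 = barrels of reformate, x4 = barrels of MTBE, x5 = barrels of light naphtha.
min 120.73x1 + 190.45x2 + 140.82x3 + 137.52x4 + 89.64x5 s.t.:
  3.39x1 + 5.73x2 + 5.24x3 + 4.07x4 + 5.04x5 ≥ 15.86   (energy)
  131.6x1 + 123.6x4 ≥ 222.7   (oxygenate mass)
  112.2x1 + 114x2 + 102x3 + 114.6x4 + 76.1x5 ≥ 327   (octane-barrels)
  x1, x2, x3, x4, x5 ≥ 0.
The cheapest feasible vertex uses only ethanol, light naphtha; toluene, reformate, MTBE are not used. There the energy and oxygenate mass constraints are tight.
Solving gives x1 = 1.6922, x5 = 2.0086.
Objective = 120.73·1.6922 + 89.64·2.0086 = 384.3502.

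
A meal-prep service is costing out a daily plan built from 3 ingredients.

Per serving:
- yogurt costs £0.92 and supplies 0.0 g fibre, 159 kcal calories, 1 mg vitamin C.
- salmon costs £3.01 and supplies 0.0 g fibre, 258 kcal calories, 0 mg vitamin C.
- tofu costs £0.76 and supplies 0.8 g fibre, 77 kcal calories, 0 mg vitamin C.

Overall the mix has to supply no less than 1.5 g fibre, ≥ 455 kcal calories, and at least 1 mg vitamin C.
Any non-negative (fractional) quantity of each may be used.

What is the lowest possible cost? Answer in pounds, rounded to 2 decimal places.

Let x1 = servings of yogurt, x2 = servings of salmon, x3 = servings of tofu.
Minimize 0.92x1 + 3.01x2 + 0.76x3 subject to:
  0.8x3 ≥ 1.5   (fibre)
  159x1 + 258x2 + 77x3 ≥ 455   (calories)
  1x1 ≥ 1   (vitamin C)
  x1, x2, x3 ≥ 0.
The optimal basis is {yogurt, tofu}; salmon drops out. Binding constraints: fibre and calories.
Solving gives x1 = 1.954, x3 = 1.875.
Hence cost = 0.92·1.954 + 0.76·1.875 = £3.2227.

£3.22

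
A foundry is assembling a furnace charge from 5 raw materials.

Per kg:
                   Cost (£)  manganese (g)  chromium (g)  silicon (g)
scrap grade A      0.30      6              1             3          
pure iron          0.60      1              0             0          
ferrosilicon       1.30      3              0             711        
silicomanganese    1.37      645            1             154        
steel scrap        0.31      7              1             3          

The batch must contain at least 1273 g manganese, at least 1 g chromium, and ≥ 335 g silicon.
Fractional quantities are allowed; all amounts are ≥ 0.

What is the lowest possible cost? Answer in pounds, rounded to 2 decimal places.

Let x1 = kg of scrap grade A, x2 = kg of pure iron, x3 = kg of ferrosilicon, x4 = kg of silicomanganese, x5 = kg of steel scrap.
Minimise 0.3x1 + 0.6x2 + 1.3x3 + 1.37x4 + 0.31x5 subject to:
  6x1 + 1x2 + 3x3 + 645x4 + 7x5 ≥ 1273   (manganese)
  1x1 + 1x4 + 1x5 ≥ 1   (chromium)
  3x1 + 711x3 + 154x4 + 3x5 ≥ 335   (silicon)
  x1, x2, x3, x4, x5 ≥ 0.
At the optimum only ferrosilicon, silicomanganese are positive (scrap grade A, pure iron, steel scrap = 0). There the manganese and silicon constraints are tight.
Optimal quantities: ferrosilicon = 0.04373 kg, silicomanganese = 1.973 kg.
Cost = 1.3·0.04373 + 1.37·1.973 = 2.7599.

£2.76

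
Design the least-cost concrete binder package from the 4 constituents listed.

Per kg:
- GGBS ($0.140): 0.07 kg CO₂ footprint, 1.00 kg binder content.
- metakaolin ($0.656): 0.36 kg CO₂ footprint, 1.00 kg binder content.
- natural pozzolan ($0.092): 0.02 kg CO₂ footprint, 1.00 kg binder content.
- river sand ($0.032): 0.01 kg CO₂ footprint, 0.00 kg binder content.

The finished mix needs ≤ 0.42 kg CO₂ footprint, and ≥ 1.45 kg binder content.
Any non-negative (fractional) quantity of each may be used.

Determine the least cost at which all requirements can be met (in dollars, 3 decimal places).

Treat it as an LP. Let x1 = kg of GGBS, x2 = kg of metakaolin, x3 = kg of natural pozzolan, x4 = kg of river sand.
min 0.14x1 + 0.656x2 + 0.092x3 + 0.032x4 s.t.:
  0.07x1 + 0.36x2 + 0.02x3 + 0.01x4 ≤ 0.42   (CO₂ footprint)
  1x1 + 1x2 + 1x3 ≥ 1.45   (binder content)
  x1, x2, x3, x4 ≥ 0.
The minimum-cost mix takes nothing from GGBS, metakaolin, river sand — only natural pozzolan. Binding constraint: binder content.
So natural pozzolan = 1.45 kg.
Objective = 0.092·1.45 = 0.13340.

$0.133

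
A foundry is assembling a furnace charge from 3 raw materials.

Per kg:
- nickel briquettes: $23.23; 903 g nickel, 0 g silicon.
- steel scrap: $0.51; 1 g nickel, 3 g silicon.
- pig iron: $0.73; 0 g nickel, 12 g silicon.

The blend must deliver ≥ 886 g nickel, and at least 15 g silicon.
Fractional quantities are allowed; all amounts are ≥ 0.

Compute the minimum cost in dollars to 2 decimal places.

Treat it as an LP. Let x1 = kg of nickel briquettes, x2 = kg of steel scrap, x3 = kg of pig iron.
Minimize 23.23x1 + 0.51x2 + 0.73x3 with:
  903x1 + 1x2 ≥ 886   (nickel)
  3x2 + 12x3 ≥ 15   (silicon)
  x1, x2, x3 ≥ 0.
The cheapest feasible vertex uses only nickel briquettes, pig iron; steel scrap is not used. The nickel and silicon requirements are met with equality.
Optimal quantities: nickel briquettes = 0.9812 kg, pig iron = 1.25 kg.
Hence cost = 23.23·0.9812 + 0.73·1.25 = $23.7058.

$23.71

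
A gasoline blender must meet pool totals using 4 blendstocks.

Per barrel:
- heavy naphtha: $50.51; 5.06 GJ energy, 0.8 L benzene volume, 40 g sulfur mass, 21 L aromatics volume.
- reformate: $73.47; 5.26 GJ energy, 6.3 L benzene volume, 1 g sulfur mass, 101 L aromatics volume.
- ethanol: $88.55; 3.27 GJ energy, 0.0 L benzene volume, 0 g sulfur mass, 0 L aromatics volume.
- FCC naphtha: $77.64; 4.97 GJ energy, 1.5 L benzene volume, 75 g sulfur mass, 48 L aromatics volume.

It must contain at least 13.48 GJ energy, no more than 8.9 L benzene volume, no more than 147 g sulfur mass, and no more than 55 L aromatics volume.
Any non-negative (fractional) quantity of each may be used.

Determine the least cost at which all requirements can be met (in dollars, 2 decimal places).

Let x1 = barrels of heavy naphtha, x2 = barrels of reformate, x3 = barrels of ethanol, x4 = barrels of FCC naphtha.
Minimize 50.51x1 + 73.47x2 + 88.55x3 + 77.64x4 subject to:
  5.06x1 + 5.26x2 + 3.27x3 + 4.97x4 ≥ 13.48   (energy)
  0.8x1 + 6.3x2 + 1.5x4 ≤ 8.9   (benzene volume)
  40x1 + 1x2 + 75x4 ≤ 147   (sulfur mass)
  21x1 + 101x2 + 48x4 ≤ 55   (aromatics volume)
  x1, x2, x3, x4 ≥ 0.
The optimal basis is {heavy naphtha, ethanol}; reformate, FCC naphtha drop out. The energy and aromatics volume requirements are met with equality.
That vertex is x1 = 2.619, x3 = 0.06961.
Hence cost = 50.51·2.619 + 88.55·0.06961 = $138.4497.

$138.45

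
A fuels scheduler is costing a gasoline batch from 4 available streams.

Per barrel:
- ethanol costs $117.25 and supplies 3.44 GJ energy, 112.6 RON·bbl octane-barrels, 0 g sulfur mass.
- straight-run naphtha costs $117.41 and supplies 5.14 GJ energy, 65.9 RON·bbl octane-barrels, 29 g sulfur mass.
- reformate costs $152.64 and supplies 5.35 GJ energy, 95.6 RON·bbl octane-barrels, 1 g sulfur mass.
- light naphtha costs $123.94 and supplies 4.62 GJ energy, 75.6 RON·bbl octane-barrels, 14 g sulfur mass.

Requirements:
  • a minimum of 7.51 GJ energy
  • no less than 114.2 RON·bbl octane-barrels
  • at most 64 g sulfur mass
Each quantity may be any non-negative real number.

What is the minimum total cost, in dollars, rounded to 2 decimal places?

$181.66

Treat it as an LP. Let x1 = barrels of ethanol, x2 = barrels of straight-run naphtha, x3 = barrels of reformate, x4 = barrels of light naphtha.
min 117.25x1 + 117.41x2 + 152.64x3 + 123.94x4 with:
  3.44x1 + 5.14x2 + 5.35x3 + 4.62x4 ≥ 7.51   (energy)
  112.6x1 + 65.9x2 + 95.6x3 + 75.6x4 ≥ 114.2   (octane-barrels)
  29x2 + 1x3 + 14x4 ≤ 64   (sulfur mass)
  x1, x2, x3, x4 ≥ 0.
The minimum-cost mix takes nothing from reformate, light naphtha — only ethanol, straight-run naphtha. There the energy and octane-barrels constraints are tight.
Optimal quantities: ethanol = 0.261538 barrels, straight-run naphtha = 1.28605 barrels.
Total cost: 117.25·0.261538 + 117.41·1.28605 = 181.6605.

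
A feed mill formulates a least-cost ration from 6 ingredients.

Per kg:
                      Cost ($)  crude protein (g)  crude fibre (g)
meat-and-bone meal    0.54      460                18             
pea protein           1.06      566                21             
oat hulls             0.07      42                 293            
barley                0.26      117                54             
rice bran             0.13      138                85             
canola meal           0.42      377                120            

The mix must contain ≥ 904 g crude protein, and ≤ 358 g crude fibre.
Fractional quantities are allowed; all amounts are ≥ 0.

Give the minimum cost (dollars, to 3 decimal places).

This is a linear program. Let x1 = kg of meat-and-bone meal, x2 = kg of pea protein, x3 = kg of oat hulls, x4 = kg of barley, x5 = kg of rice bran, x6 = kg of canola meal.
min 0.54x1 + 1.06x2 + 0.07x3 + 0.26x4 + 0.13x5 + 0.42x6 subject to:
  460x1 + 566x2 + 42x3 + 117x4 + 138x5 + 377x6 ≥ 904   (crude protein)
  18x1 + 21x2 + 293x3 + 54x4 + 85x5 + 120x6 ≤ 358   (crude fibre)
  x1, x2, x3, x4, x5, x6 ≥ 0.
The optimal basis is {meat-and-bone meal, rice bran}; pea protein, oat hulls, barley, canola meal drop out. Binding constraints: crude protein and crude fibre.
Optimal quantities: meat-and-bone meal = 0.7493 kg, rice bran = 4.053 kg.
Total cost: 0.54·0.7493 + 0.13·4.053 = 0.93151.

$0.932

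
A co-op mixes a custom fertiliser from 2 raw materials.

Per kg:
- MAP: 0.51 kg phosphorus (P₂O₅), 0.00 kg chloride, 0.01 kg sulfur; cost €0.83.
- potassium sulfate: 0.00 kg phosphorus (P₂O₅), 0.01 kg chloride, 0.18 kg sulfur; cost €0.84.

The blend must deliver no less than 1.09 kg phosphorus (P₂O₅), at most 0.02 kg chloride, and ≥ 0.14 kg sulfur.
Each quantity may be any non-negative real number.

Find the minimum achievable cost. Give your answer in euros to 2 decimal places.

Let x1 = kg of MAP, x2 = kg of potassium sulfate.
Minimize 0.83x1 + 0.84x2 with:
  0.51x1 ≥ 1.09   (phosphorus (P₂O₅))
  0.01x2 ≤ 0.02   (chloride)
  0.01x1 + 0.18x2 ≥ 0.14   (sulfur)
  x1, x2 ≥ 0.
Both inputs are positive at the optimum. There the phosphorus (P₂O₅) and sulfur constraints are tight.
That vertex is x1 = 2.137, x2 = 0.659.
Total cost: 0.83·2.137 + 0.84·0.659 = 2.3273.

€2.33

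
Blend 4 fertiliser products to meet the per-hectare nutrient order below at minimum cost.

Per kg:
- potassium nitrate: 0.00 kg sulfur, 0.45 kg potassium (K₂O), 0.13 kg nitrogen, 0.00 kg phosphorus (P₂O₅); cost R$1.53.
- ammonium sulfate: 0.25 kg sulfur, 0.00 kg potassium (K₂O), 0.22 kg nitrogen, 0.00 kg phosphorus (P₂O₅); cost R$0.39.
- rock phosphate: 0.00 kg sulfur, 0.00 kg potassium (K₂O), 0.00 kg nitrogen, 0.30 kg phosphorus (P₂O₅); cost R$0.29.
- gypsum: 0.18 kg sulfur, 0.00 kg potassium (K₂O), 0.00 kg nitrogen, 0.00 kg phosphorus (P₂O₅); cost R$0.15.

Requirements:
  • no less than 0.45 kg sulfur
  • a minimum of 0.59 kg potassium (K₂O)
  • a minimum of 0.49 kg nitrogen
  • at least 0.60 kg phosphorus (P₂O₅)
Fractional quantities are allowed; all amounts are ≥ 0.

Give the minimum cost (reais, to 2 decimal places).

Treat it as an LP. Let x1 = kg of potassium nitrate, x2 = kg of ammonium sulfate, x3 = kg of rock phosphate, x4 = kg of gypsum.
Minimize 1.53x1 + 0.39x2 + 0.29x3 + 0.15x4 s.t.:
  0.25x2 + 0.18x4 ≥ 0.45   (sulfur)
  0.45x1 ≥ 0.59   (potassium (K₂O))
  0.13x1 + 0.22x2 ≥ 0.49   (nitrogen)
  0.3x3 ≥ 0.6   (phosphorus (P₂O₅))
  x1, x2, x3, x4 ≥ 0.
The optimal mix uses every input. Binding constraints: sulfur, potassium (K₂O), nitrogen, phosphorus (P₂O₅).
Solving gives x1 = 1.311, x2 = 1.453, x3 = 2, x4 = 0.4826.
Objective = 1.53·1.311 + 0.39·1.453 + 0.29·2 + 0.15·0.4826 = 3.2249.

R$3.22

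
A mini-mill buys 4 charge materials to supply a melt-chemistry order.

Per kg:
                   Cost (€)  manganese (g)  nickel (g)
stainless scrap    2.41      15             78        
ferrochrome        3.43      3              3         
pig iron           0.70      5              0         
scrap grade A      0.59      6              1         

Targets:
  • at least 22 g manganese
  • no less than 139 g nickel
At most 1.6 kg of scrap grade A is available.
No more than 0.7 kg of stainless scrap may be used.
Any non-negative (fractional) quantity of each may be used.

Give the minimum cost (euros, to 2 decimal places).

Set it up as a linear program. Let x1 = kg of stainless scrap, x2 = kg of ferrochrome, x3 = kg of pig iron, x4 = kg of scrap grade A.
Minimise 2.41x1 + 3.43x2 + 0.7x3 + 0.59x4 subject to:
  15x1 + 3x2 + 5x3 + 6x4 ≥ 22   (manganese)
  78x1 + 3x2 + 1x4 ≥ 139   (nickel)
  x4 ≤ 1.6
  x1 ≤ 0.7
  x1, x2, x3, x4 ≥ 0.
The minimum-cost mix takes nothing from pig iron — only stainless scrap, ferrochrome, scrap grade A. There the nickel, the scrap grade A cap, the stainless scrap cap constraints are tight.
That vertex is x1 = 0.7, x2 = 27.6, x4 = 1.6.
Hence cost = 2.41·0.7 + 3.43·27.6 + 0.59·1.6 = €97.2990.

€97.30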